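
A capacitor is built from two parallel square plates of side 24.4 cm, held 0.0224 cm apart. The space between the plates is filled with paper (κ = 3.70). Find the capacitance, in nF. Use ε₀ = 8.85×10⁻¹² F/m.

A = (24.4 cm)² = 5.95×10⁻² m².
C = κε₀A/d = 3.70 × 8.85×10⁻¹² × 5.95×10⁻² / 2.24×10⁻⁴ = 8.70×10⁻⁹ F.

C ≈ 8.70 nF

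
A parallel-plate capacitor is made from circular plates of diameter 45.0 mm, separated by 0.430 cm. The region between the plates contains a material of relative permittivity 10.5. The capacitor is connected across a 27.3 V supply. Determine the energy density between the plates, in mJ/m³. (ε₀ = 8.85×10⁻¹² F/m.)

E = V/d = 27.3 / 4.30×10⁻³ = 6.35×10³ V/m.
u = ½κε₀E² = ½ × 10.5 × 8.85×10⁻¹² × (6.35×10³)² = 1.87×10⁻³ J/m³.

1.87 mJ/m³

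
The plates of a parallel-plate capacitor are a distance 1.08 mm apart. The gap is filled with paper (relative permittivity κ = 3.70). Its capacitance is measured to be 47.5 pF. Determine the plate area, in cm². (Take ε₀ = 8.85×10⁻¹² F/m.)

A = Cd/(κε₀) = 4.75×10⁻¹¹ × 1.08×10⁻³ / (3.70 × 8.85×10⁻¹²) = 1.57×10⁻³ m².

A ≈ 15.7 cm²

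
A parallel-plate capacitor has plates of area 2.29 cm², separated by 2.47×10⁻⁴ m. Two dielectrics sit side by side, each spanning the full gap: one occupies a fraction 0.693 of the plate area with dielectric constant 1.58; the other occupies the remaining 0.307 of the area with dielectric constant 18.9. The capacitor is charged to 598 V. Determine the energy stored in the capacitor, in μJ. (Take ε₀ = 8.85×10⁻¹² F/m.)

A = 2.29 cm² = 2.29×10⁻⁴ m².
Side-by-side slabs ⇒ two capacitors in parallel, each spanning the full gap.
C₁ = κ₁ε₀A₁/d = 1.58 × 8.85×10⁻¹² × 1.59×10⁻⁴ / 2.47×10⁻⁴ = 8.98×10⁻¹² F.
C₂ = κ₂ε₀A₂/d = 18.9 × 8.85×10⁻¹² × 7.03×10⁻⁵ / 2.47×10⁻⁴ = 4.76×10⁻¹¹ F.
C = C₁ + C₂ = 5.66×10⁻¹¹ F.
U = ½CV² = ½ × 5.66×10⁻¹¹ × (598)² = 1.01×10⁻⁵ J.

U ≈ 10.1 μJ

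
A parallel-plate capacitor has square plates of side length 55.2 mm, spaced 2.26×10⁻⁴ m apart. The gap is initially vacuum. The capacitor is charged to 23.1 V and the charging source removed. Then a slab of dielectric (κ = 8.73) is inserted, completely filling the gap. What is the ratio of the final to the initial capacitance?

C₂/C₁ ≈ 8.73

C = κε₀A/d scales with κ, so C₂/C₁ = κ = 8.73.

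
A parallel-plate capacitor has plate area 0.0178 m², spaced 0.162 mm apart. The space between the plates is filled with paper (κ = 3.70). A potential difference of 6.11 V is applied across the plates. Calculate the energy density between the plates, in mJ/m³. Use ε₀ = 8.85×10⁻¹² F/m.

E = V/d = 6.11 / 1.62×10⁻⁴ = 3.77×10⁴ V/m.
u = ½κε₀E² = ½ × 3.70 × 8.85×10⁻¹² × (3.77×10⁴)² = 2.33×10⁻² J/m³.

u ≈ 23.3 mJ/m³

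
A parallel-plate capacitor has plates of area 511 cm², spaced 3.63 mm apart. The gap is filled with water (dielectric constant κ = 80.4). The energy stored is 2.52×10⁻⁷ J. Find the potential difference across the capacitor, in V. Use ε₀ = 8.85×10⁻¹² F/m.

V ≈ 7.09 V

A = 511 cm² = 5.11×10⁻² m².
C = κε₀A/d = 80.4 × 8.85×10⁻¹² × 5.11×10⁻² / 3.63×10⁻³ = 1.00×10⁻⁸ F.
V = √(2U/C) = √(2 × 2.52×10⁻⁷ / 1.00×10⁻⁸) = 7.09 V.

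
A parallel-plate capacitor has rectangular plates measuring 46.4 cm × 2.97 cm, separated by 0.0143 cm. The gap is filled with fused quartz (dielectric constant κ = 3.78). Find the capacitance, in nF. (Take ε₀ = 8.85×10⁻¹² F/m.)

C ≈ 3.22 nF

A = 46.4 × 2.97 cm² = 1.38×10⁻² m².
C = κε₀A/d = 3.78 × 8.85×10⁻¹² × 1.38×10⁻² / 1.43×10⁻⁴ = 3.22×10⁻⁹ F.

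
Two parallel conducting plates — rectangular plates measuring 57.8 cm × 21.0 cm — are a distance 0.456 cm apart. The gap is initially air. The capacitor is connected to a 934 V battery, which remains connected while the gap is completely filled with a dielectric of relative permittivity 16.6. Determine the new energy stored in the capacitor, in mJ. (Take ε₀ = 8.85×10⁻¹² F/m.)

U ≈ 1.71 mJ

A = 57.8 × 21.0 cm² = 0.121 m².
Initially C₁ = ε₀A/d = 8.85×10⁻¹² × 0.121 / 4.56×10⁻³ = 2.36×10⁻¹⁰ F.
U₁ = 1.03×10⁻⁴ J.
Battery connected ⇒ V is held fixed. C₂ = 16.6 C₁ and U = ½CV², so U₂/U₁ = C₂/C₁ = 16.6.
U₂ = 16.6 × 1.03×10⁻⁴ = 1.71×10⁻³ J.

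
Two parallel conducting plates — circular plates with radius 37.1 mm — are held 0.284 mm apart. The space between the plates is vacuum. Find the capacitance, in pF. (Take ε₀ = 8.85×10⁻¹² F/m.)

A = π(37.1 mm)² = 4.32×10⁻³ m².
C = ε₀A/d = 8.85×10⁻¹² × 4.32×10⁻³ / 2.84×10⁻⁴ = 1.35×10⁻¹⁰ F.

135 pF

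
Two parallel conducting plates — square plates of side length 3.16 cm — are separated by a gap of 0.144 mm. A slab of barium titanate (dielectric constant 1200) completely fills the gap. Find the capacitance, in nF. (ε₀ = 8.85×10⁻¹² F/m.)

73.6 nF

A = (3.16 cm)² = 9.99×10⁻⁴ m².
C = κε₀A/d = 1200 × 8.85×10⁻¹² × 9.99×10⁻⁴ / 1.44×10⁻⁴ = 7.36×10⁻⁸ F.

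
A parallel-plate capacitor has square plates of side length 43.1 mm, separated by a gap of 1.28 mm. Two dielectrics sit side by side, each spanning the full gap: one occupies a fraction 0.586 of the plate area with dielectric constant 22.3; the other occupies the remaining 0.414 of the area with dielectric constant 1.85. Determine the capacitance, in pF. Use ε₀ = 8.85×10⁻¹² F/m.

A = (43.1 mm)² = 1.86×10⁻³ m².
Side-by-side slabs ⇒ two capacitors in parallel, each spanning the full gap.
C₁ = κ₁ε₀A₁/d = 22.3 × 8.85×10⁻¹² × 1.09×10⁻³ / 1.28×10⁻³ = 1.68×10⁻¹⁰ F.
C₂ = κ₂ε₀A₂/d = 1.85 × 8.85×10⁻¹² × 7.69×10⁻⁴ / 1.28×10⁻³ = 9.84×10⁻¹² F.
C = C₁ + C₂ = 1.78×10⁻¹⁰ F.

C ≈ 178 pF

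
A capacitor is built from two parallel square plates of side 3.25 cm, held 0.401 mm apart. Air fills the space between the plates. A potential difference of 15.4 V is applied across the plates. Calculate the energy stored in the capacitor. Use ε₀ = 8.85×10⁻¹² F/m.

A = (3.25 cm)² = 1.06×10⁻³ m².
C = ε₀A/d = 8.85×10⁻¹² × 1.06×10⁻³ / 4.01×10⁻⁴ = 2.33×10⁻¹¹ F.
U = ½CV² = ½ × 2.33×10⁻¹¹ × (15.4)² = 2.76×10⁻⁹ J.

U ≈ 2.76 nJ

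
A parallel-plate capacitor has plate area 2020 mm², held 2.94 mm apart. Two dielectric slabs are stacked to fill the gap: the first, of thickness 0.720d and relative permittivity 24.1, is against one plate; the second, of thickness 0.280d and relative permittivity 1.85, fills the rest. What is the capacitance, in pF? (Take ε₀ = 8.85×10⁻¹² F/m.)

C ≈ 33.6 pF

A = 2020 mm² = 2.02×10⁻³ m².
Stacked slabs ⇒ two capacitors in series, each with the full plate area.
C₁ = κ₁ε₀A/d₁ = 24.1 × 8.85×10⁻¹² × 2.02×10⁻³ / 2.12×10⁻³ = 2.04×10⁻¹⁰ F.
C₂ = κ₂ε₀A/d₂ = 1.85 × 8.85×10⁻¹² × 2.02×10⁻³ / 8.23×10⁻⁴ = 4.02×10⁻¹¹ F.
C = (1/C₁ + 1/C₂)⁻¹ = 3.36×10⁻¹¹ F.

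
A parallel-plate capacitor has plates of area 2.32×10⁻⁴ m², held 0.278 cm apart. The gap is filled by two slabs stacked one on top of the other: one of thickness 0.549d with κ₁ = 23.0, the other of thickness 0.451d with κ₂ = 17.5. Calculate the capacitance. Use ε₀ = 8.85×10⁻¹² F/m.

Stacked slabs ⇒ two capacitors in series, each with the full plate area.
C₁ = κ₁ε₀A/d₁ = 23.0 × 8.85×10⁻¹² × 2.32×10⁻⁴ / 1.53×10⁻³ = 3.09×10⁻¹¹ F.
C₂ = κ₂ε₀A/d₂ = 17.5 × 8.85×10⁻¹² × 2.32×10⁻⁴ / 1.25×10⁻³ = 2.87×10⁻¹¹ F.
C = (1/C₁ + 1/C₂)⁻¹ = 1.49×10⁻¹¹ F.

C ≈ 14.9 pF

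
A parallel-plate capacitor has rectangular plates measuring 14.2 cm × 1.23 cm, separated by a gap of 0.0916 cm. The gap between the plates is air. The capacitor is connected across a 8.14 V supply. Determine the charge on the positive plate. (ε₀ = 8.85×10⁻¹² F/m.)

137 pC

A = 14.2 × 1.23 cm² = 1.75×10⁻³ m².
C = ε₀A/d = 8.85×10⁻¹² × 1.75×10⁻³ / 9.16×10⁻⁴ = 1.69×10⁻¹¹ F.
Q = CV = 1.69×10⁻¹¹ × 8.14 = 1.37×10⁻¹⁰ C.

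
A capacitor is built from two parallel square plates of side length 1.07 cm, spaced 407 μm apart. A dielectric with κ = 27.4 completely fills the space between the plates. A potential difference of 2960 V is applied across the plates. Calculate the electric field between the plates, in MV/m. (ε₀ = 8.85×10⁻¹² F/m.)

E ≈ 7.27 MV/m

E = V/d = 2960 / 4.07×10⁻⁴ = 7.27×10⁶ V/m.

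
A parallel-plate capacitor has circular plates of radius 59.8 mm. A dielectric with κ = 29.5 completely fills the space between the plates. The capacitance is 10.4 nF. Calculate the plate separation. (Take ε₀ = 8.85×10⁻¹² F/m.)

A = π(59.8 mm)² = 1.12×10⁻² m².
d = κε₀A/C = 29.5 × 8.85×10⁻¹² × 1.12×10⁻² / 1.04×10⁻⁸ = 2.82×10⁻⁴ m.

d ≈ 282 μm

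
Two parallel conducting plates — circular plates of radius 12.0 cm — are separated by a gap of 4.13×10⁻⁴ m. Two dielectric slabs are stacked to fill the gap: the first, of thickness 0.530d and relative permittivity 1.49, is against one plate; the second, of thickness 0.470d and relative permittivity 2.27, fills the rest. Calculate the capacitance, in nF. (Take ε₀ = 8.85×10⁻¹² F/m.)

1.72 nF

A = π(12.0 cm)² = 4.52×10⁻² m².
Stacked slabs ⇒ two capacitors in series, each with the full plate area.
C₁ = κ₁ε₀A/d₁ = 1.49 × 8.85×10⁻¹² × 4.52×10⁻² / 2.19×10⁻⁴ = 2.73×10⁻⁹ F.
C₂ = κ₂ε₀A/d₂ = 2.27 × 8.85×10⁻¹² × 4.52×10⁻² / 1.94×10⁻⁴ = 4.68×10⁻⁹ F.
C = (1/C₁ + 1/C₂)⁻¹ = 1.72×10⁻⁹ F.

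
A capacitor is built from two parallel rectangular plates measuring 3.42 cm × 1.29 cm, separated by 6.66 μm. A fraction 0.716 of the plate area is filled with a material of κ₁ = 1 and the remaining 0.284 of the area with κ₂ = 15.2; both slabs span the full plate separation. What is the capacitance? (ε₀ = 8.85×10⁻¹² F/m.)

2.95 nF

A = 3.42 × 1.29 cm² = 4.41×10⁻⁴ m².
Side-by-side slabs ⇒ two capacitors in parallel, each spanning the full gap.
C₁ = κ₁ε₀A₁/d = 1.00 × 8.85×10⁻¹² × 3.16×10⁻⁴ / 6.66×10⁻⁶ = 4.20×10⁻¹⁰ F.
C₂ = κ₂ε₀A₂/d = 15.2 × 8.85×10⁻¹² × 1.25×10⁻⁴ / 6.66×10⁻⁶ = 2.53×10⁻⁹ F.
C = C₁ + C₂ = 2.95×10⁻⁹ F.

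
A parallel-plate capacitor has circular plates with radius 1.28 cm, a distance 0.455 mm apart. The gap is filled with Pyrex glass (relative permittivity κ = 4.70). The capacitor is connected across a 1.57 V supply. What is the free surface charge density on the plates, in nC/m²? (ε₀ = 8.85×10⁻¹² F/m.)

A = π(1.28 cm)² = 5.15×10⁻⁴ m².
C = κε₀A/d = 4.70 × 8.85×10⁻¹² × 5.15×10⁻⁴ / 4.55×10⁻⁴ = 4.71×10⁻¹¹ F.
σ = Q/A = CV/A = 4.71×10⁻¹¹ × 1.57 / 5.15×10⁻⁴ = 1.44×10⁻⁷ C/m².

144 nC/m²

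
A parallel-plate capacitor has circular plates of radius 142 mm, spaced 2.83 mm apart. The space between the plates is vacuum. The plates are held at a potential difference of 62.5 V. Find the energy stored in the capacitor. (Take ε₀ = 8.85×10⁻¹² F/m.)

A = π(142 mm)² = 6.33×10⁻² m².
C = ε₀A/d = 8.85×10⁻¹² × 6.33×10⁻² / 2.83×10⁻³ = 1.98×10⁻¹⁰ F.
U = ½CV² = ½ × 1.98×10⁻¹⁰ × (62.5)² = 3.87×10⁻⁷ J.

387 nJ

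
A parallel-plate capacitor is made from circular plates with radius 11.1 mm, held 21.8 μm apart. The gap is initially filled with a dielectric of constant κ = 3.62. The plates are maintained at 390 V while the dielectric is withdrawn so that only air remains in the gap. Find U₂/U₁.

Battery connected ⇒ V is held fixed.
C₂ = 0.276 C₁ and U = ½CV², so U₂/U₁ = C₂/C₁ = 0.276.

U₂/U₁ ≈ 0.276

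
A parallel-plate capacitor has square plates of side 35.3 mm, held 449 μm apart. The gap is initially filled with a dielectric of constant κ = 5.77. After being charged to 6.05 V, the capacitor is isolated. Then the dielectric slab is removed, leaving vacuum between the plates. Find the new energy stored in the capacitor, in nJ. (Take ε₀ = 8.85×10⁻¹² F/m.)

U ≈ 15.0 nJ

A = (35.3 mm)² = 1.25×10⁻³ m².
Initially C₁ = κε₀A/d = 5.77 × 8.85×10⁻¹² × 1.25×10⁻³ / 4.49×10⁻⁴ = 1.42×10⁻¹⁰ F.
U₁ = 2.59×10⁻⁹ J.
Isolated ⇒ Q is held fixed. C₂ = 0.173 C₁ and U = Q²/(2C), so U₂/U₁ = C₁/C₂ = 5.77.
U₂ = 5.77 × 2.59×10⁻⁹ = 1.50×10⁻⁸ J.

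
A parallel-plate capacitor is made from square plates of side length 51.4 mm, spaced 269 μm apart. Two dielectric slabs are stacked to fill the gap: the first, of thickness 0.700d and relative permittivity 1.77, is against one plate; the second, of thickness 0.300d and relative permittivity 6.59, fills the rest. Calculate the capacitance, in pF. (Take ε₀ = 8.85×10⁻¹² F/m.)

A = (51.4 mm)² = 2.64×10⁻³ m².
Stacked slabs ⇒ two capacitors in series, each with the full plate area.
C₁ = κ₁ε₀A/d₁ = 1.77 × 8.85×10⁻¹² × 2.64×10⁻³ / 1.88×10⁻⁴ = 2.20×10⁻¹⁰ F.
C₂ = κ₂ε₀A/d₂ = 6.59 × 8.85×10⁻¹² × 2.64×10⁻³ / 8.07×10⁻⁵ = 1.91×10⁻⁹ F.
C = (1/C₁ + 1/C₂)⁻¹ = 1.97×10⁻¹⁰ F.

197 pF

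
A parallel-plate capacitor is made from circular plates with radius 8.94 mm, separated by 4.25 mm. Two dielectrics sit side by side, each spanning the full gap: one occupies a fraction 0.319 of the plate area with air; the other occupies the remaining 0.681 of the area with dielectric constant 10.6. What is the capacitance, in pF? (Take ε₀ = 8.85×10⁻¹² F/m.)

C ≈ 3.94 pF

A = π(8.94 mm)² = 2.51×10⁻⁴ m².
Side-by-side slabs ⇒ two capacitors in parallel, each spanning the full gap.
C₁ = κ₁ε₀A₁/d = 1.00 × 8.85×10⁻¹² × 8.01×10⁻⁵ / 4.25×10⁻³ = 1.67×10⁻¹³ F.
C₂ = κ₂ε₀A₂/d = 10.6 × 8.85×10⁻¹² × 1.71×10⁻⁴ / 4.25×10⁻³ = 3.77×10⁻¹² F.
C = C₁ + C₂ = 3.94×10⁻¹² F.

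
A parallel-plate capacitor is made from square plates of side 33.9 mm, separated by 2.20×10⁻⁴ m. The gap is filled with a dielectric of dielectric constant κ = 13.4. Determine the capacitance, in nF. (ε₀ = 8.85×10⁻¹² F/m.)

A = (33.9 mm)² = 1.15×10⁻³ m².
C = κε₀A/d = 13.4 × 8.85×10⁻¹² × 1.15×10⁻³ / 2.20×10⁻⁴ = 6.19×10⁻¹⁰ F.

0.619 nF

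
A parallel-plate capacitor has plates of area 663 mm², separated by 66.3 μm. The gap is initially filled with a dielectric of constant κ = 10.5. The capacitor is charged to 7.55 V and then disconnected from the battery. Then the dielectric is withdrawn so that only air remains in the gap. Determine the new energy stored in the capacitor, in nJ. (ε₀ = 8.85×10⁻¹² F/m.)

278 nJ

A = 663 mm² = 6.63×10⁻⁴ m².
Initially C₁ = κε₀A/d = 10.5 × 8.85×10⁻¹² × 6.63×10⁻⁴ / 6.63×10⁻⁵ = 9.29×10⁻¹⁰ F.
U₁ = 2.65×10⁻⁸ J.
Isolated ⇒ Q is held fixed. C₂ = 0.0952 C₁ and U = Q²/(2C), so U₂/U₁ = C₁/C₂ = 10.5.
U₂ = 10.5 × 2.65×10⁻⁸ = 2.78×10⁻⁷ J.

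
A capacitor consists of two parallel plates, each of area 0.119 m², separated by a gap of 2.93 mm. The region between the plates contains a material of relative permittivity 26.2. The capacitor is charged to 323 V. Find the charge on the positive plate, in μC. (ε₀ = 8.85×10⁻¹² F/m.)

C = κε₀A/d = 26.2 × 8.85×10⁻¹² × 0.119 / 2.93×10⁻³ = 9.42×10⁻⁹ F.
Q = CV = 9.42×10⁻⁹ × 323 = 3.04×10⁻⁶ C.

3.04 μC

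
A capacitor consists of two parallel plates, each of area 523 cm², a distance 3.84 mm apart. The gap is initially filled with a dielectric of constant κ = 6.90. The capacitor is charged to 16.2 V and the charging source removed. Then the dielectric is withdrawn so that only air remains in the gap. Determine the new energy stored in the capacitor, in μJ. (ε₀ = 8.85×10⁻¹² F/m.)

A = 523 cm² = 5.23×10⁻² m².
Initially C₁ = κε₀A/d = 6.90 × 8.85×10⁻¹² × 5.23×10⁻² / 3.84×10⁻³ = 8.32×10⁻¹⁰ F.
U₁ = 1.09×10⁻⁷ J.
Isolated ⇒ Q is held fixed. C₂ = 0.145 C₁ and U = Q²/(2C), so U₂/U₁ = C₁/C₂ = 6.90.
U₂ = 6.90 × 1.09×10⁻⁷ = 7.53×10⁻⁷ J.

U ≈ 0.753 μJ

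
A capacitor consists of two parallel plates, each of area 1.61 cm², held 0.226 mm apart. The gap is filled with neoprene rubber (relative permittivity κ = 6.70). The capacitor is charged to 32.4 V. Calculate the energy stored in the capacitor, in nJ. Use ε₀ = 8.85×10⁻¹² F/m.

A = 1.61 cm² = 1.61×10⁻⁴ m².
C = κε₀A/d = 6.70 × 8.85×10⁻¹² × 1.61×10⁻⁴ / 2.26×10⁻⁴ = 4.22×10⁻¹¹ F.
U = ½CV² = ½ × 4.22×10⁻¹¹ × (32.4)² = 2.22×10⁻⁸ J.

U ≈ 22.2 nJ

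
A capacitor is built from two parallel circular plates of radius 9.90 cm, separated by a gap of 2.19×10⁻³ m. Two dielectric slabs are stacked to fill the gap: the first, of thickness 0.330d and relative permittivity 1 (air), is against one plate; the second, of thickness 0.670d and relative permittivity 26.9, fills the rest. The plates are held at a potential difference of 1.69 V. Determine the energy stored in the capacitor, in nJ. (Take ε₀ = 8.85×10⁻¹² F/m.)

A = π(9.90 cm)² = 3.08×10⁻² m².
Stacked slabs ⇒ two capacitors in series, each with the full plate area.
C₁ = κ₁ε₀A/d₁ = 1.00 × 8.85×10⁻¹² × 3.08×10⁻² / 7.23×10⁻⁴ = 3.77×10⁻¹⁰ F.
C₂ = κ₂ε₀A/d₂ = 26.9 × 8.85×10⁻¹² × 3.08×10⁻² / 1.47×10⁻³ = 5.00×10⁻⁹ F.
C = (1/C₁ + 1/C₂)⁻¹ = 3.51×10⁻¹⁰ F.
U = ½CV² = ½ × 3.51×10⁻¹⁰ × (1.69)² = 5.01×10⁻¹⁰ J.

0.501 nJ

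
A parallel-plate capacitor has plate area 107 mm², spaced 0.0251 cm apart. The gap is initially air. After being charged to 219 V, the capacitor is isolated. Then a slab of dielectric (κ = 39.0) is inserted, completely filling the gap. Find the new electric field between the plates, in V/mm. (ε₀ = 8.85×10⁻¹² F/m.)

E ≈ 22.4 V/mm

A = 107 mm² = 1.07×10⁻⁴ m².
Initially C₁ = ε₀A/d = 8.85×10⁻¹² × 1.07×10⁻⁴ / 2.51×10⁻⁴ = 3.77×10⁻¹² F.
E₁ = 8.73×10⁵ V/m.
Isolated ⇒ Q is held fixed. V₂ = Q/C₂ = V₁/39.0; E = V/d, so E₂/E₁ = (V₂/V₁)(d₁/d₂) = 0.0256.
E₂ = 0.0256 × 8.73×10⁵ = 2.24×10⁴ V/m.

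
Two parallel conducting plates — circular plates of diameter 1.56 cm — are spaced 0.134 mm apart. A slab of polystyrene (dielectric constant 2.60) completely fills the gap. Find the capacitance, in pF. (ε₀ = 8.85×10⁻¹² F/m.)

C ≈ 32.8 pF

A = π(1.56/2 cm)² = 1.91×10⁻⁴ m².
C = κε₀A/d = 2.60 × 8.85×10⁻¹² × 1.91×10⁻⁴ / 1.34×10⁻⁴ = 3.28×10⁻¹¹ F.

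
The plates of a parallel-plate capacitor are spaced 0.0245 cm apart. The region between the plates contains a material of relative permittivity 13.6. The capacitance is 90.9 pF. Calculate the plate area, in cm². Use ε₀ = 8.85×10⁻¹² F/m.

A ≈ 1.85 cm²

A = Cd/(κε₀) = 9.09×10⁻¹¹ × 2.45×10⁻⁴ / (13.6 × 8.85×10⁻¹²) = 1.85×10⁻⁴ m².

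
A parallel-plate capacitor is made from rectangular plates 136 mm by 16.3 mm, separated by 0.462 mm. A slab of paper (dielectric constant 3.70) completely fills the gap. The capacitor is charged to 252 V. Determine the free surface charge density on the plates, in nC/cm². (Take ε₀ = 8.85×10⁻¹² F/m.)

σ ≈ 1.79 nC/cm²

A = 136 × 16.3 mm² = 2.22×10⁻³ m².
C = κε₀A/d = 3.70 × 8.85×10⁻¹² × 2.22×10⁻³ / 4.62×10⁻⁴ = 1.57×10⁻¹⁰ F.
σ = Q/A = CV/A = 1.57×10⁻¹⁰ × 252 / 2.22×10⁻³ = 1.79×10⁻⁵ C/m².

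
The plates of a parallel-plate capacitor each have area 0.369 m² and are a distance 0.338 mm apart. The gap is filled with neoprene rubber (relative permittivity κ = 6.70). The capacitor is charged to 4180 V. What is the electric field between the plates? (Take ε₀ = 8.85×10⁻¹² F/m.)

E = V/d = 4180 / 3.38×10⁻⁴ = 1.24×10⁷ V/m.

E ≈ 12.4 MV/m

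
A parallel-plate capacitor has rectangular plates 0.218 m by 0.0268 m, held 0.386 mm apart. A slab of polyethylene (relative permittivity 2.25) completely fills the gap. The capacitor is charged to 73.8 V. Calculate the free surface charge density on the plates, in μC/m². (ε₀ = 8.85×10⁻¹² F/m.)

σ ≈ 3.81 μC/m²

A = 0.218 × 0.0268 m² = 5.84×10⁻³ m².
C = κε₀A/d = 2.25 × 8.85×10⁻¹² × 5.84×10⁻³ / 3.86×10⁻⁴ = 3.01×10⁻¹⁰ F.
σ = Q/A = CV/A = 3.01×10⁻¹⁰ × 73.8 / 5.84×10⁻³ = 3.81×10⁻⁶ C/m².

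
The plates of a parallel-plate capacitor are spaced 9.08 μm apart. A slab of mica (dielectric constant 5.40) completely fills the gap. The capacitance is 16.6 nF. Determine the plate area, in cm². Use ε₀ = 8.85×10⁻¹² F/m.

A = Cd/(κε₀) = 1.66×10⁻⁸ × 9.08×10⁻⁶ / (5.40 × 8.85×10⁻¹²) = 3.15×10⁻³ m².

31.5 cm²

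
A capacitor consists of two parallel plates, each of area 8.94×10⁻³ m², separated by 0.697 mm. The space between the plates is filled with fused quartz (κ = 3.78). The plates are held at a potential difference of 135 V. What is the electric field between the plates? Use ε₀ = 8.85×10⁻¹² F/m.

E = V/d = 135 / 6.97×10⁻⁴ = 1.94×10⁵ V/m.

194 V/mm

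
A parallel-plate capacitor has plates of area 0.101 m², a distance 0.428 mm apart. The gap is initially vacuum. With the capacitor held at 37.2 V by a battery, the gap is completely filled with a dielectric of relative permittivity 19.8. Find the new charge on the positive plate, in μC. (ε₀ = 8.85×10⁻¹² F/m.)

Initially C₁ = ε₀A/d = 8.85×10⁻¹² × 0.101 / 4.28×10⁻⁴ = 2.09×10⁻⁹ F.
Q₁ = 7.77×10⁻⁸ C.
Battery connected ⇒ V is held fixed. C₂ = 19.8 C₁ and Q = CV, so Q₂/Q₁ = C₂/C₁ = 19.8.
Q₂ = 19.8 × 7.77×10⁻⁸ = 1.54×10⁻⁶ C.

Q ≈ 1.54 μC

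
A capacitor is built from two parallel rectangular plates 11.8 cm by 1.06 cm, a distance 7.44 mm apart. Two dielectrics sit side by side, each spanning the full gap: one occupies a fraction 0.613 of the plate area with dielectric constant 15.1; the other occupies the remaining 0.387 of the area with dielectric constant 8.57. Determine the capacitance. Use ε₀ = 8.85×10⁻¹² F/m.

C ≈ 18.7 pF

A = 11.8 × 1.06 cm² = 1.25×10⁻³ m².
Side-by-side slabs ⇒ two capacitors in parallel, each spanning the full gap.
C₁ = κ₁ε₀A₁/d = 15.1 × 8.85×10⁻¹² × 7.67×10⁻⁴ / 7.44×10⁻³ = 1.38×10⁻¹¹ F.
C₂ = κ₂ε₀A₂/d = 8.57 × 8.85×10⁻¹² × 4.84×10⁻⁴ / 7.44×10⁻³ = 4.93×10⁻¹² F.
C = C₁ + C₂ = 1.87×10⁻¹¹ F.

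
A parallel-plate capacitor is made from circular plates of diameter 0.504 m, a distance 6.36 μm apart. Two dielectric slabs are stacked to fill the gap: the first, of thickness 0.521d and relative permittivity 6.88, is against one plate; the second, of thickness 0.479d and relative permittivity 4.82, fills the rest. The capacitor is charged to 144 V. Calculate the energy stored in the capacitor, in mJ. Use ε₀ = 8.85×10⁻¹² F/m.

A = π(0.504/2 m)² = 0.200 m².
Stacked slabs ⇒ two capacitors in series, each with the full plate area.
C₁ = κ₁ε₀A/d₁ = 6.88 × 8.85×10⁻¹² × 0.200 / 3.31×10⁻⁶ = 3.67×10⁻⁶ F.
C₂ = κ₂ε₀A/d₂ = 4.82 × 8.85×10⁻¹² × 0.200 / 3.05×10⁻⁶ = 2.79×10⁻⁶ F.
C = (1/C₁ + 1/C₂)⁻¹ = 1.59×10⁻⁶ F.
U = ½CV² = ½ × 1.59×10⁻⁶ × (144)² = 1.64×10⁻² J.

16.4 mJ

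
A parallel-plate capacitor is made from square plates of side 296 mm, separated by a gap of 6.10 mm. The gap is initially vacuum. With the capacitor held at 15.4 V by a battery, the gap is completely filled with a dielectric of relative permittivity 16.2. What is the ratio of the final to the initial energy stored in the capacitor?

Battery connected ⇒ V is held fixed.
C₂ = 16.2 C₁ and U = ½CV², so U₂/U₁ = C₂/C₁ = 16.2.

U₂/U₁ ≈ 16.2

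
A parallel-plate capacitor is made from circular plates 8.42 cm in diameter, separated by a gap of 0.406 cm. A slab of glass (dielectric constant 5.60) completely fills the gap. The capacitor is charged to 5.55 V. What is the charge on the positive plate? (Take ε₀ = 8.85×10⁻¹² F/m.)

A = π(8.42/2 cm)² = 5.57×10⁻³ m².
C = κε₀A/d = 5.60 × 8.85×10⁻¹² × 5.57×10⁻³ / 4.06×10⁻³ = 6.80×10⁻¹¹ F.
Q = CV = 6.80×10⁻¹¹ × 5.55 = 3.77×10⁻¹⁰ C.

377 pC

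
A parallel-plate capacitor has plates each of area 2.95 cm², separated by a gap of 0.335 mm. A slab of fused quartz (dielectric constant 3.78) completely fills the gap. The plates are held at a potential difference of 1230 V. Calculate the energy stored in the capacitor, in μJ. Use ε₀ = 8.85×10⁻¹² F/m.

A = 2.95 cm² = 2.95×10⁻⁴ m².
C = κε₀A/d = 3.78 × 8.85×10⁻¹² × 2.95×10⁻⁴ / 3.35×10⁻⁴ = 2.95×10⁻¹¹ F.
U = ½CV² = ½ × 2.95×10⁻¹¹ × (1230)² = 2.23×10⁻⁵ J.

U ≈ 22.3 μJ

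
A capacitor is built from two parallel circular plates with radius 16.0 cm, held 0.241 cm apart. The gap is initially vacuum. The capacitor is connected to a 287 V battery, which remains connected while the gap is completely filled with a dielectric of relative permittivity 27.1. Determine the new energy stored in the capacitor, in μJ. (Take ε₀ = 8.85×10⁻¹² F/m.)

A = π(16.0 cm)² = 8.04×10⁻² m².
Initially C₁ = ε₀A/d = 8.85×10⁻¹² × 8.04×10⁻² / 2.41×10⁻³ = 2.95×10⁻¹⁰ F.
U₁ = 1.22×10⁻⁵ J.
Battery connected ⇒ V is held fixed. C₂ = 27.1 C₁ and U = ½CV², so U₂/U₁ = C₂/C₁ = 27.1.
U₂ = 27.1 × 1.22×10⁻⁵ = 3.30×10⁻⁴ J.

U ≈ 330 μJ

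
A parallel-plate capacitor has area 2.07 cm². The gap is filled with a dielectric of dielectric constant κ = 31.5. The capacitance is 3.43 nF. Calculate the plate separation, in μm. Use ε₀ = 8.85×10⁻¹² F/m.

A = 2.07 cm² = 2.07×10⁻⁴ m².
d = κε₀A/C = 31.5 × 8.85×10⁻¹² × 2.07×10⁻⁴ / 3.43×10⁻⁹ = 1.68×10⁻⁵ m.

d ≈ 16.8 μm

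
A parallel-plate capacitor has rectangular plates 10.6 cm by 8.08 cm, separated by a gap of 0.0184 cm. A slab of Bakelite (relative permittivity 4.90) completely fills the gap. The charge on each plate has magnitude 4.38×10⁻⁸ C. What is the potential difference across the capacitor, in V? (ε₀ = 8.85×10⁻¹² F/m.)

21.7 V

A = 10.6 × 8.08 cm² = 8.56×10⁻³ m².
C = κε₀A/d = 4.90 × 8.85×10⁻¹² × 8.56×10⁻³ / 1.84×10⁻⁴ = 2.02×10⁻⁹ F.
V = Q/C = 4.38×10⁻⁸ / 2.02×10⁻⁹ = 21.7 V.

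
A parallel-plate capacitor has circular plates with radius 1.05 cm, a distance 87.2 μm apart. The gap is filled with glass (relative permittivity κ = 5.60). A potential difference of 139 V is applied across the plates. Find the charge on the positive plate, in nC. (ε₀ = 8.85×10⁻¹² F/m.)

Q ≈ 27.4 nC

A = π(1.05 cm)² = 3.46×10⁻⁴ m².
C = κε₀A/d = 5.60 × 8.85×10⁻¹² × 3.46×10⁻⁴ / 8.72×10⁻⁵ = 1.97×10⁻¹⁰ F.
Q = CV = 1.97×10⁻¹⁰ × 139 = 2.74×10⁻⁸ C.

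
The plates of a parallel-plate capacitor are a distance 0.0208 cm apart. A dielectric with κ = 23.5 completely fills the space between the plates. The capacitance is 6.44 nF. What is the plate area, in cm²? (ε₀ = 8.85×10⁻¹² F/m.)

A = Cd/(κε₀) = 6.44×10⁻⁹ × 2.08×10⁻⁴ / (23.5 × 8.85×10⁻¹²) = 6.44×10⁻³ m².

A ≈ 64.4 cm²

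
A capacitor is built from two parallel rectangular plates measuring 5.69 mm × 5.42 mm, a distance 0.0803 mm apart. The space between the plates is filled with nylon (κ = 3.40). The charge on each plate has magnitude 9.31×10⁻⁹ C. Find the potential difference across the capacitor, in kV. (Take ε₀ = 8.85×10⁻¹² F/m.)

A = 5.69 × 5.42 mm² = 3.08×10⁻⁵ m².
C = κε₀A/d = 3.40 × 8.85×10⁻¹² × 3.08×10⁻⁵ / 8.03×10⁻⁵ = 1.16×10⁻¹¹ F.
V = Q/C = 9.31×10⁻⁹ / 1.16×10⁻¹¹ = 8.06×10² V.

V ≈ 0.806 kV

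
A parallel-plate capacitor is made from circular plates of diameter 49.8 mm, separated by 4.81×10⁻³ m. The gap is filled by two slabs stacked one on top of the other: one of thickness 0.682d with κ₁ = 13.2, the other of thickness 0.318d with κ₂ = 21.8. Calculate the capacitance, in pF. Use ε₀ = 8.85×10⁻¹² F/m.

C ≈ 54.1 pF

A = π(49.8/2 mm)² = 1.95×10⁻³ m².
Stacked slabs ⇒ two capacitors in series, each with the full plate area.
C₁ = κ₁ε₀A/d₁ = 13.2 × 8.85×10⁻¹² × 1.95×10⁻³ / 3.28×10⁻³ = 6.94×10⁻¹¹ F.
C₂ = κ₂ε₀A/d₂ = 21.8 × 8.85×10⁻¹² × 1.95×10⁻³ / 1.53×10⁻³ = 2.46×10⁻¹⁰ F.
C = (1/C₁ + 1/C₂)⁻¹ = 5.41×10⁻¹¹ F.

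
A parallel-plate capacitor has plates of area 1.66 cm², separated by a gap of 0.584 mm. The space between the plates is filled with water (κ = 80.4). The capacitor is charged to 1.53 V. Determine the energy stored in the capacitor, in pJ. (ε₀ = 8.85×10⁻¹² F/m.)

A = 1.66 cm² = 1.66×10⁻⁴ m².
C = κε₀A/d = 80.4 × 8.85×10⁻¹² × 1.66×10⁻⁴ / 5.84×10⁻⁴ = 2.02×10⁻¹⁰ F.
U = ½CV² = ½ × 2.02×10⁻¹⁰ × (1.53)² = 2.37×10⁻¹⁰ J.

U ≈ 237 pJ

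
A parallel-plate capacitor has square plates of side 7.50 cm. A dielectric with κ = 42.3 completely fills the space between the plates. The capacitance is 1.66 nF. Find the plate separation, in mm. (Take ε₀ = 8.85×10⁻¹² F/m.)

1.27 mm

A = (7.50 cm)² = 5.62×10⁻³ m².
d = κε₀A/C = 42.3 × 8.85×10⁻¹² × 5.62×10⁻³ / 1.66×10⁻⁹ = 1.27×10⁻³ m.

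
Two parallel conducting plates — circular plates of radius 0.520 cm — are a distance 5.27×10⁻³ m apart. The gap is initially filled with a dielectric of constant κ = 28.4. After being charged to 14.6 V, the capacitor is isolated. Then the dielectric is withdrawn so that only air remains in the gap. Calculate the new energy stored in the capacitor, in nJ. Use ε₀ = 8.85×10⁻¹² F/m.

A = π(0.520 cm)² = 8.49×10⁻⁵ m².
Initially C₁ = κε₀A/d = 28.4 × 8.85×10⁻¹² × 8.49×10⁻⁵ / 5.27×10⁻³ = 4.05×10⁻¹² F.
U₁ = 4.32×10⁻¹⁰ J.
Isolated ⇒ Q is held fixed. C₂ = 0.0352 C₁ and U = Q²/(2C), so U₂/U₁ = C₁/C₂ = 28.4.
U₂ = 28.4 × 4.32×10⁻¹⁰ = 1.23×10⁻⁸ J.

U ≈ 12.3 nJ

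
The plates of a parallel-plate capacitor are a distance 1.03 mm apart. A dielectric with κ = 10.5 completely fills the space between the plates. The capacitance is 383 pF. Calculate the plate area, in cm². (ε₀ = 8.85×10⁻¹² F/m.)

A = Cd/(κε₀) = 3.83×10⁻¹⁰ × 1.03×10⁻³ / (10.5 × 8.85×10⁻¹²) = 4.25×10⁻³ m².

A ≈ 42.5 cm²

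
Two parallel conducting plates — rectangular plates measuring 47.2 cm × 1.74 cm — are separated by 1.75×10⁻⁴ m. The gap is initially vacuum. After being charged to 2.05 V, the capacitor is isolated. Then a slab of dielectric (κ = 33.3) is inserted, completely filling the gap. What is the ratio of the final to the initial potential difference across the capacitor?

V₂/V₁ ≈ 0.0300

Isolated ⇒ Q is held fixed.
C₂ = 33.3 C₁ and V = Q/C, so V₂/V₁ = C₁/C₂ = 0.0300.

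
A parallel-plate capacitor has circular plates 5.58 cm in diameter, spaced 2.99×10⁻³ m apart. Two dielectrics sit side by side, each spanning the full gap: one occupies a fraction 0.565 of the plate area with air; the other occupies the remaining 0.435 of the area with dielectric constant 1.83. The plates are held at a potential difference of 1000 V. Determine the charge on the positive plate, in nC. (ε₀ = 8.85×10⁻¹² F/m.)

A = π(5.58/2 cm)² = 2.45×10⁻³ m².
Side-by-side slabs ⇒ two capacitors in parallel, each spanning the full gap.
C₁ = κ₁ε₀A₁/d = 1.00 × 8.85×10⁻¹² × 1.38×10⁻³ / 2.99×10⁻³ = 4.09×10⁻¹² F.
C₂ = κ₂ε₀A₂/d = 1.83 × 8.85×10⁻¹² × 1.06×10⁻³ / 2.99×10⁻³ = 5.76×10⁻¹² F.
C = C₁ + C₂ = 9.85×10⁻¹² F.
Q = CV = 9.85×10⁻¹² × 1000 = 9.85×10⁻⁹ C.

Q ≈ 9.85 nC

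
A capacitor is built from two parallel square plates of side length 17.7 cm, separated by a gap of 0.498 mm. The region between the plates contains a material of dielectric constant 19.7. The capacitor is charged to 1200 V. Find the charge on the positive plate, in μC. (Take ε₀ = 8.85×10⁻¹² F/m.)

A = (17.7 cm)² = 3.13×10⁻² m².
C = κε₀A/d = 19.7 × 8.85×10⁻¹² × 3.13×10⁻² / 4.98×10⁻⁴ = 1.10×10⁻⁸ F.
Q = CV = 1.10×10⁻⁸ × 1200 = 1.32×10⁻⁵ C.

13.2 μC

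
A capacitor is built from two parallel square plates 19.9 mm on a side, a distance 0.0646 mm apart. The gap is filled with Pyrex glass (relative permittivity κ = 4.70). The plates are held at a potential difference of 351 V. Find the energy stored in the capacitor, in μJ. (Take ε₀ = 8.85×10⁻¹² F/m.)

15.7 μJ

A = (19.9 mm)² = 3.96×10⁻⁴ m².
C = κε₀A/d = 4.70 × 8.85×10⁻¹² × 3.96×10⁻⁴ / 6.46×10⁻⁵ = 2.55×10⁻¹⁰ F.
U = ½CV² = ½ × 2.55×10⁻¹⁰ × (351)² = 1.57×10⁻⁵ J.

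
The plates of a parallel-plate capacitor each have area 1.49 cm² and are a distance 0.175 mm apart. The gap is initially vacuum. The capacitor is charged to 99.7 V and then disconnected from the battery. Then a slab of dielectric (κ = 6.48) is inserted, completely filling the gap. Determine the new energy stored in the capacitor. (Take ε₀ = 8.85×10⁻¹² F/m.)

A = 1.49 cm² = 1.49×10⁻⁴ m².
Initially C₁ = ε₀A/d = 8.85×10⁻¹² × 1.49×10⁻⁴ / 1.75×10⁻⁴ = 7.54×10⁻¹² F.
U₁ = 3.74×10⁻⁸ J.
Isolated ⇒ Q is held fixed. C₂ = 6.48 C₁ and U = Q²/(2C), so U₂/U₁ = C₁/C₂ = 0.154.
U₂ = 0.154 × 3.74×10⁻⁸ = 5.78×10⁻⁹ J.

U ≈ 5.78 nJ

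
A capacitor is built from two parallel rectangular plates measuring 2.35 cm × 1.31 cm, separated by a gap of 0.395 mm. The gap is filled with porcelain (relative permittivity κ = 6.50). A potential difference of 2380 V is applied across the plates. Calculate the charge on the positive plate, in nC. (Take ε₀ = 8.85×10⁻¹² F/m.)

A = 2.35 × 1.31 cm² = 3.08×10⁻⁴ m².
C = κε₀A/d = 6.50 × 8.85×10⁻¹² × 3.08×10⁻⁴ / 3.95×10⁻⁴ = 4.48×10⁻¹¹ F.
Q = CV = 4.48×10⁻¹¹ × 2380 = 1.07×10⁻⁷ C.

107 nC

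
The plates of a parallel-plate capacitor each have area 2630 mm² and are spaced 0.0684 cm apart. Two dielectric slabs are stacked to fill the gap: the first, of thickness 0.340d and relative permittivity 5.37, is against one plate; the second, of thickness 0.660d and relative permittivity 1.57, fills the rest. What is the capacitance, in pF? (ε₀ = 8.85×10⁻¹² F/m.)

70.4 pF

A = 2630 mm² = 2.63×10⁻³ m².
Stacked slabs ⇒ two capacitors in series, each with the full plate area.
C₁ = κ₁ε₀A/d₁ = 5.37 × 8.85×10⁻¹² × 2.63×10⁻³ / 2.33×10⁻⁴ = 5.37×10⁻¹⁰ F.
C₂ = κ₂ε₀A/d₂ = 1.57 × 8.85×10⁻¹² × 2.63×10⁻³ / 4.51×10⁻⁴ = 8.09×10⁻¹¹ F.
C = (1/C₁ + 1/C₂)⁻¹ = 7.04×10⁻¹¹ F.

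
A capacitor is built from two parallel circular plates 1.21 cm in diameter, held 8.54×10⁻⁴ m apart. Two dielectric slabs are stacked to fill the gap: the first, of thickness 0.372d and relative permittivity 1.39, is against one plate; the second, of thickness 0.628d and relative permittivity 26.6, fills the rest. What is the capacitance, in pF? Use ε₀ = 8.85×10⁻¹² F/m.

4.09 pF

A = π(1.21/2 cm)² = 1.15×10⁻⁴ m².
Stacked slabs ⇒ two capacitors in series, each with the full plate area.
C₁ = κ₁ε₀A/d₁ = 1.39 × 8.85×10⁻¹² × 1.15×10⁻⁴ / 3.18×10⁻⁴ = 4.45×10⁻¹² F.
C₂ = κ₂ε₀A/d₂ = 26.6 × 8.85×10⁻¹² × 1.15×10⁻⁴ / 5.36×10⁻⁴ = 5.05×10⁻¹¹ F.
C = (1/C₁ + 1/C₂)⁻¹ = 4.09×10⁻¹² F.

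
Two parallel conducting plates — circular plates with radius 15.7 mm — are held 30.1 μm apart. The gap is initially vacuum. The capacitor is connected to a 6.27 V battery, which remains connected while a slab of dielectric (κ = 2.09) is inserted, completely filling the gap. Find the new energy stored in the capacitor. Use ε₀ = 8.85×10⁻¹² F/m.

A = π(15.7 mm)² = 7.74×10⁻⁴ m².
Initially C₁ = ε₀A/d = 8.85×10⁻¹² × 7.74×10⁻⁴ / 3.01×10⁻⁵ = 2.28×10⁻¹⁰ F.
U₁ = 4.48×10⁻⁹ J.
Battery connected ⇒ V is held fixed. C₂ = 2.09 C₁ and U = ½CV², so U₂/U₁ = C₂/C₁ = 2.09.
U₂ = 2.09 × 4.48×10⁻⁹ = 9.35×10⁻⁹ J.

U ≈ 9.35 nJ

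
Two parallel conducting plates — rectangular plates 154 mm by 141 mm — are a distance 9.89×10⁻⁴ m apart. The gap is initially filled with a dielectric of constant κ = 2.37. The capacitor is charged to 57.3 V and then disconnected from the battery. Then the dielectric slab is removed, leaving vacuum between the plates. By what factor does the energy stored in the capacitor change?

2.37

Isolated ⇒ Q is held fixed.
C₂ = 0.422 C₁ and U = Q²/(2C), so U₂/U₁ = C₁/C₂ = 2.37.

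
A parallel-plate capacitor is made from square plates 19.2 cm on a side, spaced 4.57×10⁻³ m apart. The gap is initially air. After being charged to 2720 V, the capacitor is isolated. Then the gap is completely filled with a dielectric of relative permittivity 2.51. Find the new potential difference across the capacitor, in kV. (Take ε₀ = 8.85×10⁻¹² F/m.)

1.08 kV

A = (19.2 cm)² = 3.69×10⁻² m².
Initially C₁ = ε₀A/d = 8.85×10⁻¹² × 3.69×10⁻² / 4.57×10⁻³ = 7.14×10⁻¹¹ F.
V₁ = 2.72×10³ V.
Isolated ⇒ Q is held fixed. C₂ = 2.51 C₁ and V = Q/C, so V₂/V₁ = C₁/C₂ = 0.398.
V₂ = 0.398 × 2.72×10³ = 1.08×10³ V.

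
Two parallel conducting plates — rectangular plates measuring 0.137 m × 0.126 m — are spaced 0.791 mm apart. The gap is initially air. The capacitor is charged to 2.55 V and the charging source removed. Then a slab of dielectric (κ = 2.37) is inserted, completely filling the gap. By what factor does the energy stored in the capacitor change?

U₂/U₁ ≈ 0.422

Isolated ⇒ Q is held fixed.
C₂ = 2.37 C₁ and U = Q²/(2C), so U₂/U₁ = C₁/C₂ = 0.422.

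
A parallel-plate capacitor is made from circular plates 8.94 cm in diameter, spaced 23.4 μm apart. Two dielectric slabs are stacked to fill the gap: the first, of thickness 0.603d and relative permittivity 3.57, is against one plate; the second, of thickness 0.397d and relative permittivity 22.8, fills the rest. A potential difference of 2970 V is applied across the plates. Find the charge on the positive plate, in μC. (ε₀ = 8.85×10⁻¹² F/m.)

Q ≈ 37.8 μC

A = π(8.94/2 cm)² = 6.28×10⁻³ m².
Stacked slabs ⇒ two capacitors in series, each with the full plate area.
C₁ = κ₁ε₀A/d₁ = 3.57 × 8.85×10⁻¹² × 6.28×10⁻³ / 1.41×10⁻⁵ = 1.41×10⁻⁸ F.
C₂ = κ₂ε₀A/d₂ = 22.8 × 8.85×10⁻¹² × 6.28×10⁻³ / 9.29×10⁻⁶ = 1.36×10⁻⁷ F.
C = (1/C₁ + 1/C₂)⁻¹ = 1.27×10⁻⁸ F.
Q = CV = 1.27×10⁻⁸ × 2970 = 3.78×10⁻⁵ C.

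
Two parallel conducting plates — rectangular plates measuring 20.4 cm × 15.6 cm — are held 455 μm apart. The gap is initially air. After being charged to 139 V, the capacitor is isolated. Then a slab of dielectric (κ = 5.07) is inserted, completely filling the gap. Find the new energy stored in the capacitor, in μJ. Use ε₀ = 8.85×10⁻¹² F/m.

1.18 μJ

A = 20.4 × 15.6 cm² = 3.18×10⁻² m².
Initially C₁ = ε₀A/d = 8.85×10⁻¹² × 3.18×10⁻² / 4.55×10⁻⁴ = 6.19×10⁻¹⁰ F.
U₁ = 5.98×10⁻⁶ J.
Isolated ⇒ Q is held fixed. C₂ = 5.07 C₁ and U = Q²/(2C), so U₂/U₁ = C₁/C₂ = 0.197.
U₂ = 0.197 × 5.98×10⁻⁶ = 1.18×10⁻⁶ J.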